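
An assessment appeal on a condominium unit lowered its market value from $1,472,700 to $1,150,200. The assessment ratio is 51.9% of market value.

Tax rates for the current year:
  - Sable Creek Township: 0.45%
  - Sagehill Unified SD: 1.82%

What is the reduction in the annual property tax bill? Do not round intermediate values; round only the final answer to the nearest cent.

$3,799.47

Old assessed value = $1,472,700 × 0.519 = $764,331.3
New assessed value = $1,150,200 × 0.519 = $596,953.8
Combined rate = 0.0045 + 0.0182 = 0.0227
Old tax = $764,331.3 × 0.0227 = $17,350.32051
New tax = $596,953.8 × 0.0227 = $13,550.85126
Reduction = $17,350.32051 − $13,550.85126 = $3,799.46925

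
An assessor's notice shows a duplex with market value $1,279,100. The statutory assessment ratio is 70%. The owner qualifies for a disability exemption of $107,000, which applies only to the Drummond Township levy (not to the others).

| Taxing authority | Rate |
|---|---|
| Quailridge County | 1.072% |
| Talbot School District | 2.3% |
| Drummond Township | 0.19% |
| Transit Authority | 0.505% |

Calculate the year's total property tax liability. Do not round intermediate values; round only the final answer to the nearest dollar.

Assessed value = $1,279,100 × 0.7 = $895,370
Quailridge County: $895,370 × 0.01072 = $9,598.3664
Talbot School District: $895,370 × 0.023 = $20,593.51
Drummond Township: ($895,370 − $107,000) × 0.0019 = $788,370 × 0.0019 = $1,497.903
Transit Authority: $895,370 × 0.00505 = $4,521.6185
Total = $36,211.3979

$36,211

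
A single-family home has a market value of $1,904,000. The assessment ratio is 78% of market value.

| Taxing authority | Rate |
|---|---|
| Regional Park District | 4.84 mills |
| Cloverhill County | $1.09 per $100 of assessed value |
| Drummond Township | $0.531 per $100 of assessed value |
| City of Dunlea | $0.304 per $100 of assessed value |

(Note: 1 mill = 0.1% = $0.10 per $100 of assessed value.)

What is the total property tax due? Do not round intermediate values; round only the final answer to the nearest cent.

$35,776.54

Assessed value = $1,904,000 × 0.78 = $1,485,120
Regional Park District: $1,485,120 × 0.00484 = $7,187.9808
Cloverhill County: $1,485,120 × 0.0109 = $16,187.808
Drummond Township: $1,485,120 × 0.00531 = $7,885.9872
City of Dunlea: $1,485,120 × 0.00304 = $4,514.7648
Total = $35,776.5408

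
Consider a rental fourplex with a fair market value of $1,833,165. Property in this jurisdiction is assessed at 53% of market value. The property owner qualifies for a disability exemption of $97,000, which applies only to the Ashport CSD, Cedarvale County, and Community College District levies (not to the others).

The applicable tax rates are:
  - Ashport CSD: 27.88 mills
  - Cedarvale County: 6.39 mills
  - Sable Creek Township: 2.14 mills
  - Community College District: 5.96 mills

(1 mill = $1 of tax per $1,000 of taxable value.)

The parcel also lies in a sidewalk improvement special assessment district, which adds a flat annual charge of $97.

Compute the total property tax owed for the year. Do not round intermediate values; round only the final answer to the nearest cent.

Assessed value = $1,833,165 × 0.53 = $971,577.45
Ashport CSD: ($971,577.45 − $97,000) × 0.02788 = $874,577.45 × 0.02788 = $24,383.219306
Cedarvale County: ($971,577.45 − $97,000) × 0.00639 = $874,577.45 × 0.00639 = $5,588.5499055
Sable Creek Township: $971,577.45 × 0.00214 = $2,079.175743
Community College District: ($971,577.45 − $97,000) × 0.00596 = $874,577.45 × 0.00596 = $5,212.481602
Levies subtotal = $37,263.4265565
Total = $37,263.4265565 + $97 = $37,360.4265565

$37,360.43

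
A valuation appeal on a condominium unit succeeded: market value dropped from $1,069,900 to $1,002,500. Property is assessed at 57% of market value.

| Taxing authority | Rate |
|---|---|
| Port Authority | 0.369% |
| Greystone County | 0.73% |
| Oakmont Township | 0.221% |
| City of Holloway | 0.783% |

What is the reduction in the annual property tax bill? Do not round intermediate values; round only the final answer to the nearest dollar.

$808

Old assessed value = $1,069,900 × 0.57 = $609,843
New assessed value = $1,002,500 × 0.57 = $571,425
Combined rate = 0.00369 + 0.0073 + 0.00221 + 0.00783 = 0.02103
Old tax = $609,843 × 0.02103 = $12,824.99829
New tax = $571,425 × 0.02103 = $12,017.06775
Reduction = $12,824.99829 − $12,017.06775 = $807.93054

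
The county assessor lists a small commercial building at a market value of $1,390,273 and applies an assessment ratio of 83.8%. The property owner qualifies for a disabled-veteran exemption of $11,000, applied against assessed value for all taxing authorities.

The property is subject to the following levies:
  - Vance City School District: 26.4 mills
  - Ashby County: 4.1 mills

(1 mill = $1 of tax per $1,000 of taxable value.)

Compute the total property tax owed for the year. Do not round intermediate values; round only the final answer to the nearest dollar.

Assessed value = $1,390,273 × 0.838 = $1,165,048.774
Taxable value = $1,165,048.774 − $11,000 = $1,154,048.774
Vance City School District: $1,154,048.774 × 0.0264 = $30,466.8876336
Ashby County: $1,154,048.774 × 0.0041 = $4,731.5999734
Total = $30,466.8876336 + $4,731.5999734 = $35,198.487607

$35,198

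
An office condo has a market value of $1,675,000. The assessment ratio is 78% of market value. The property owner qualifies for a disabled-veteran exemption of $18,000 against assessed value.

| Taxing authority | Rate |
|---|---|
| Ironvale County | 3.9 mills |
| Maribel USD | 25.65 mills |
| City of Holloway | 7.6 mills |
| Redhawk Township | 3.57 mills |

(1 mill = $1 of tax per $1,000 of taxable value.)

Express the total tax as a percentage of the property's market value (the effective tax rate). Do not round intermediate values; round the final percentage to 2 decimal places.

3.13%

Assessed value = $1,675,000 × 0.78 = $1,306,500
Taxable value = $1,306,500 − $18,000 = $1,288,500
Ironvale County: $1,288,500 × 0.0039 = $5,025.15
Maribel USD: $1,288,500 × 0.02565 = $33,050.025
City of Holloway: $1,288,500 × 0.0076 = $9,792.6
Redhawk Township: $1,288,500 × 0.00357 = $4,599.945
Total tax = $52,467.72
Effective rate = $52,467.72 ÷ $1,675,000 = 3.13% of market value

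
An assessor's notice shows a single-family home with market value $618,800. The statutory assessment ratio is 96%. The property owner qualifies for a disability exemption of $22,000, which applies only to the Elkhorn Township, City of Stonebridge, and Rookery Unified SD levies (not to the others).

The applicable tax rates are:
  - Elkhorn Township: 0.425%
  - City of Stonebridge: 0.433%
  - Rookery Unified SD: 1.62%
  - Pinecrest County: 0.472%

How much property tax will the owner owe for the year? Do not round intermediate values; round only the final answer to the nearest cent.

Assessed value = $618,800 × 0.96 = $594,048
Elkhorn Township: ($594,048 − $22,000) × 0.00425 = $572,048 × 0.00425 = $2,431.204
City of Stonebridge: ($594,048 − $22,000) × 0.00433 = $572,048 × 0.00433 = $2,476.96784
Rookery Unified SD: ($594,048 − $22,000) × 0.0162 = $572,048 × 0.0162 = $9,267.1776
Pinecrest County: $594,048 × 0.00472 = $2,803.90656
Total = $16,979.256

$16,979.26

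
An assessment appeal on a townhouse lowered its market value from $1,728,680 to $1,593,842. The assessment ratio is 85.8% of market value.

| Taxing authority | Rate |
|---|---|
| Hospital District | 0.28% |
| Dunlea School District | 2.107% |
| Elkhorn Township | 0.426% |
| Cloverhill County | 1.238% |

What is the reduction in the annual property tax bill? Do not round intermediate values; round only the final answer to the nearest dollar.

$4,687

Old assessed value = $1,728,680 × 0.858 = $1,483,207.44
New assessed value = $1,593,842 × 0.858 = $1,367,516.436
Combined rate = 0.0028 + 0.02107 + 0.00426 + 0.01238 = 0.04051
Old tax = $1,483,207.44 × 0.04051 = $60,084.7333944
New tax = $1,367,516.436 × 0.04051 = $55,398.09082236
Reduction = $60,084.7333944 − $55,398.09082236 = $4,686.64257204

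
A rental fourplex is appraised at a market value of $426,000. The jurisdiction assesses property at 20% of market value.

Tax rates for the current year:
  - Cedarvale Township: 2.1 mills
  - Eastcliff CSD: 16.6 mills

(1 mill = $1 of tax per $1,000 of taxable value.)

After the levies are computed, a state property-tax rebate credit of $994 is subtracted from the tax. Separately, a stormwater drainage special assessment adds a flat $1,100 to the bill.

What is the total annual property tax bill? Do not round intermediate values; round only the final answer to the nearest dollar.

Assessed value = $426,000 × 0.2 = $85,200
Cedarvale Township: $85,200 × 0.0021 = $178.92
Eastcliff CSD: $85,200 × 0.0166 = $1,414.32
Levies subtotal = $1,593.24
After credit = $1,593.24 − $994 = $599.24
Total = $599.24 + $1,100 = $1,699.24

$1,699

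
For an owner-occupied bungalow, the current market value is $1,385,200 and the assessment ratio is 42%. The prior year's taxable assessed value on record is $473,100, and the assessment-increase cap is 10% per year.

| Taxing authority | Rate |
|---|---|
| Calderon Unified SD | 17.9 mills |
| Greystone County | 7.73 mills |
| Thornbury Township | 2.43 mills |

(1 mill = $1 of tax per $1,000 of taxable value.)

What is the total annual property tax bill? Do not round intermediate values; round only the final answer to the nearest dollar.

$14,603

Uncapped assessed value = $1,385,200 × 0.42 = $581,784
Cap limit = $473,100 × 1.1 = $520,410
Taxable assessed value = min($581,784, $520,410) = $520,410 (cap binds)
Calderon Unified SD: $520,410 × 0.0179 = $9,315.339
Greystone County: $520,410 × 0.00773 = $4,022.7693
Thornbury Township: $520,410 × 0.00243 = $1,264.5963
Total = $14,602.7046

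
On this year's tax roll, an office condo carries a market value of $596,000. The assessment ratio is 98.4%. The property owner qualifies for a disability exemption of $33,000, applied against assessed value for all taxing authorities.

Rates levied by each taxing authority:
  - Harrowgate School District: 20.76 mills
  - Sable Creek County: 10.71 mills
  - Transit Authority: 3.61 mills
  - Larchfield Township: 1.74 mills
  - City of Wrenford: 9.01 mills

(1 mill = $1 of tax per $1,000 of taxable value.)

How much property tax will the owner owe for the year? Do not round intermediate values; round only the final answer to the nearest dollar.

$25,365

Assessed value = $596,000 × 0.984 = $586,464
Taxable value = $586,464 − $33,000 = $553,464
Harrowgate School District: $553,464 × 0.02076 = $11,489.91264
Sable Creek County: $553,464 × 0.01071 = $5,927.59944
Transit Authority: $553,464 × 0.00361 = $1,998.00504
Larchfield Township: $553,464 × 0.00174 = $963.02736
City of Wrenford: $553,464 × 0.00901 = $4,986.71064
Total = $11,489.91264 + $5,927.59944 + $1,998.00504 + $963.02736 + $4,986.71064 = $25,365.25512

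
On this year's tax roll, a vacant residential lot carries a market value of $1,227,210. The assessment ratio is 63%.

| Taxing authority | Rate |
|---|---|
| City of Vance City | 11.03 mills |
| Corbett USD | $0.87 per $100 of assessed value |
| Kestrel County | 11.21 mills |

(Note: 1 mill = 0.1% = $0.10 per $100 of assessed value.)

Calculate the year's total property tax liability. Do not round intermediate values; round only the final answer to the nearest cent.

Assessed value = $1,227,210 × 0.63 = $773,142.3
City of Vance City: $773,142.3 × 0.01103 = $8,527.759569
Corbett USD: $773,142.3 × 0.0087 = $6,726.33801
Kestrel County: $773,142.3 × 0.01121 = $8,666.925183
Total = $23,921.022762

$23,921.02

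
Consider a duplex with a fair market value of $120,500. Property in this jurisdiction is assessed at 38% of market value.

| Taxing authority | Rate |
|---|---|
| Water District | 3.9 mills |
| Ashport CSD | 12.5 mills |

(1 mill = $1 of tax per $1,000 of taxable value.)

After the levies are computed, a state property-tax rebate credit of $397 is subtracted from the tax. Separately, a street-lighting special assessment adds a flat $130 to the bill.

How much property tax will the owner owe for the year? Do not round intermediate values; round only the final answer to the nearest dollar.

$484

Assessed value = $120,500 × 0.38 = $45,790
Water District: $45,790 × 0.0039 = $178.581
Ashport CSD: $45,790 × 0.0125 = $572.375
Levies subtotal = $750.956
After credit = $750.956 − $397 = $353.956
Total = $353.956 + $130 = $483.956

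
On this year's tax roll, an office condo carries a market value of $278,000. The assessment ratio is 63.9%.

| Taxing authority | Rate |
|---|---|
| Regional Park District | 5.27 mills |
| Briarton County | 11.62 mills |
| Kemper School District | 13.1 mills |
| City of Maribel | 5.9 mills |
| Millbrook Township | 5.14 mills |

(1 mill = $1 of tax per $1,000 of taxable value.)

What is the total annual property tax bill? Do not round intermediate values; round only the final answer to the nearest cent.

$7,288.65

Assessed value = $278,000 × 0.639 = $177,642
Regional Park District: $177,642 × 0.00527 = $936.17334
Briarton County: $177,642 × 0.01162 = $2,064.20004
Kemper School District: $177,642 × 0.0131 = $2,327.1102
City of Maribel: $177,642 × 0.0059 = $1,048.0878
Millbrook Township: $177,642 × 0.00514 = $913.07988
Total = $936.17334 + $2,064.20004 + $2,327.1102 + $1,048.0878 + $913.07988 = $7,288.65126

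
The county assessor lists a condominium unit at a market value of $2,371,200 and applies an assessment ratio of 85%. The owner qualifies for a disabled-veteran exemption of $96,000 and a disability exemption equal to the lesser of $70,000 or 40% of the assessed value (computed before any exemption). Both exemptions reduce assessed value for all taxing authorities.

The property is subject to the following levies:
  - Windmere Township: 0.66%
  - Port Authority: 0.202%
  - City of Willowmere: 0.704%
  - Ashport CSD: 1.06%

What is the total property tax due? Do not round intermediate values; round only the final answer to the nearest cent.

Assessed value = $2,371,200 × 0.85 = $2,015,520
Disability exemption = min($70,000, 40% × $2,015,520) = min($70,000, $806,208) = $70,000 (dollar cap binds)
Taxable value = $2,015,520 − $96,000 − $70,000 = $1,849,520
Windmere Township: $1,849,520 × 0.0066 = $12,206.832
Port Authority: $1,849,520 × 0.00202 = $3,736.0304
City of Willowmere: $1,849,520 × 0.00704 = $13,020.6208
Ashport CSD: $1,849,520 × 0.0106 = $19,604.912
Total = $48,568.3952

$48,568.40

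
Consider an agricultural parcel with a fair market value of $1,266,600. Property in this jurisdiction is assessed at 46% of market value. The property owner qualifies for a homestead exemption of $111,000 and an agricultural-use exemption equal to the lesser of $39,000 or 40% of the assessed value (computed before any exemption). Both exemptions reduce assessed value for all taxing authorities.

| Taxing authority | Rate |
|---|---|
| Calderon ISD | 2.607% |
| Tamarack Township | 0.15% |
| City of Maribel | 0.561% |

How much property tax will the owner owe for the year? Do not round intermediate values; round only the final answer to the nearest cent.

$14,354.86

Assessed value = $1,266,600 × 0.46 = $582,636
Agricultural-use exemption = min($39,000, 40% × $582,636) = min($39,000, $233,054.4) = $39,000 (dollar cap binds)
Taxable value = $582,636 − $111,000 − $39,000 = $432,636
Calderon ISD: $432,636 × 0.02607 = $11,278.82052
Tamarack Township: $432,636 × 0.0015 = $648.954
City of Maribel: $432,636 × 0.00561 = $2,427.08796
Total = $14,354.86248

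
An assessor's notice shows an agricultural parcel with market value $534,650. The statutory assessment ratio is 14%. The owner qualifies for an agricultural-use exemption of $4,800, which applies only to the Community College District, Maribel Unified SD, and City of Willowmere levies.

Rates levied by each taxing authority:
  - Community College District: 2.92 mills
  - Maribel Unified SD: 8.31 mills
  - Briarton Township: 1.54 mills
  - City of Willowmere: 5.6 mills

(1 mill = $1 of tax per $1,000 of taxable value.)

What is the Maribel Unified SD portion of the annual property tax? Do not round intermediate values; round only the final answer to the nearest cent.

Assessed value = $534,650 × 0.14 = $74,851
Maribel Unified SD taxable value = $74,851 − $4,800 = $70,051
Maribel Unified SD levy = $70,051 × 0.00831 = $582.12381

$582.12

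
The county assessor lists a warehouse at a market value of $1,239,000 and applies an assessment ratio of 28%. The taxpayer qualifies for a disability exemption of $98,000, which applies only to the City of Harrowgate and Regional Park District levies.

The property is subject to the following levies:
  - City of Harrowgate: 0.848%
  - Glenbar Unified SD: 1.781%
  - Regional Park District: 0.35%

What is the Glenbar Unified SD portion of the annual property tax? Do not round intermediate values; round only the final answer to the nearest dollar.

Assessed value = $1,239,000 × 0.28 = $346,920
Glenbar Unified SD taxable value = $346,920 (exemption does not apply)
Glenbar Unified SD levy = $346,920 × 0.01781 = $6,178.6452

$6,179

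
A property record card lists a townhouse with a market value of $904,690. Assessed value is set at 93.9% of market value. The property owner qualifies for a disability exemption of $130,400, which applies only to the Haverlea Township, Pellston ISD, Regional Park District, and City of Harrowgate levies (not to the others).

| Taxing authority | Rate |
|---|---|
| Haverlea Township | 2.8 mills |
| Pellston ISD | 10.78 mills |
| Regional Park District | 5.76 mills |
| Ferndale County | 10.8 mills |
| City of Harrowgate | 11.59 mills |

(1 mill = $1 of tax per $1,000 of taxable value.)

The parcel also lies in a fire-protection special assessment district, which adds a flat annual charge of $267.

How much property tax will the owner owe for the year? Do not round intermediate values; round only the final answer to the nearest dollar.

$31,684

Assessed value = $904,690 × 0.939 = $849,503.91
Haverlea Township: ($849,503.91 − $130,400) × 0.0028 = $719,103.91 × 0.0028 = $2,013.490948
Pellston ISD: ($849,503.91 − $130,400) × 0.01078 = $719,103.91 × 0.01078 = $7,751.9401498
Regional Park District: ($849,503.91 − $130,400) × 0.00576 = $719,103.91 × 0.00576 = $4,142.0385216
Ferndale County: $849,503.91 × 0.0108 = $9,174.642228
City of Harrowgate: ($849,503.91 − $130,400) × 0.01159 = $719,103.91 × 0.01159 = $8,334.4143169
Levies subtotal = $31,416.5261643
Total = $31,416.5261643 + $267 = $31,683.5261643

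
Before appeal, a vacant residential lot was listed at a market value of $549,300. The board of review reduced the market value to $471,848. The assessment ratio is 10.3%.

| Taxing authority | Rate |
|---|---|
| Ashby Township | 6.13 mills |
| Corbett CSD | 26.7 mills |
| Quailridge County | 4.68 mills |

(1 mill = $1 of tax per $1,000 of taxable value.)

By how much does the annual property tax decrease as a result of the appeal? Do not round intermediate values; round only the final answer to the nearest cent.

$299.24

Old assessed value = $549,300 × 0.103 = $56,577.9
New assessed value = $471,848 × 0.103 = $48,600.344
Combined rate = 0.00613 + 0.0267 + 0.00468 = 0.03751
Old tax = $56,577.9 × 0.03751 = $2,122.237029
New tax = $48,600.344 × 0.03751 = $1,822.99890344
Reduction = $2,122.237029 − $1,822.99890344 = $299.23812556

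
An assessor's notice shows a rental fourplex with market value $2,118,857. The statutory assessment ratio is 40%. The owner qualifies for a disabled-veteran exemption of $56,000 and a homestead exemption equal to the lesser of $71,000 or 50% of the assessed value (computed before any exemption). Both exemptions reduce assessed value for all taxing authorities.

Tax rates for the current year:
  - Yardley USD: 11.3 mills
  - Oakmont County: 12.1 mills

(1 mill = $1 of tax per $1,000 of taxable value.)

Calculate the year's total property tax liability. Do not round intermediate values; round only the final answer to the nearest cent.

Assessed value = $2,118,857 × 0.4 = $847,542.8
Homestead exemption = min($71,000, 50% × $847,542.8) = min($71,000, $423,771.4) = $71,000 (dollar cap binds)
Taxable value = $847,542.8 − $56,000 − $71,000 = $720,542.8
Yardley USD: $720,542.8 × 0.0113 = $8,142.13364
Oakmont County: $720,542.8 × 0.0121 = $8,718.56788
Total = $16,860.70152

$16,860.70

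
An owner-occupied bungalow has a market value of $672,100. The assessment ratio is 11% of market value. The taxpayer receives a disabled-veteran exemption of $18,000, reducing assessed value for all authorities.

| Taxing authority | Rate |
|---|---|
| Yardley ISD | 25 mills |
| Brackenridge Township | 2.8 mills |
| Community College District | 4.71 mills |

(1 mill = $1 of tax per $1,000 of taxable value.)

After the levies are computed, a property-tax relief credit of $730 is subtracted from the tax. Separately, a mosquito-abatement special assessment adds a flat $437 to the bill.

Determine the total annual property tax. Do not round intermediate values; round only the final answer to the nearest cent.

Assessed value = $672,100 × 0.11 = $73,931
Taxable value = $73,931 − $18,000 = $55,931
Yardley ISD: $55,931 × 0.025 = $1,398.275
Brackenridge Township: $55,931 × 0.0028 = $156.6068
Community College District: $55,931 × 0.00471 = $263.43501
Levies subtotal = $1,818.31681
After credit = $1,818.31681 − $730 = $1,088.31681
Total = $1,088.31681 + $437 = $1,525.31681

$1,525.32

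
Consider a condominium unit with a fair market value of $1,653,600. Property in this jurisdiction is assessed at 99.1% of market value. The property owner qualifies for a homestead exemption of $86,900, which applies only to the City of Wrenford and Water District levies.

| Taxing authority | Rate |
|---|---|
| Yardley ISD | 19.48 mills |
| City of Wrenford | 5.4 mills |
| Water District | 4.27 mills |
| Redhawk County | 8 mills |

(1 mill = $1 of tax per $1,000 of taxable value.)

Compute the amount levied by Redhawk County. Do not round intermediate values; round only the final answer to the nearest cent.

Assessed value = $1,653,600 × 0.991 = $1,638,717.6
Redhawk County taxable value = $1,638,717.6 (exemption does not apply)
Redhawk County levy = $1,638,717.6 × 0.008 = $13,109.7408

$13,109.74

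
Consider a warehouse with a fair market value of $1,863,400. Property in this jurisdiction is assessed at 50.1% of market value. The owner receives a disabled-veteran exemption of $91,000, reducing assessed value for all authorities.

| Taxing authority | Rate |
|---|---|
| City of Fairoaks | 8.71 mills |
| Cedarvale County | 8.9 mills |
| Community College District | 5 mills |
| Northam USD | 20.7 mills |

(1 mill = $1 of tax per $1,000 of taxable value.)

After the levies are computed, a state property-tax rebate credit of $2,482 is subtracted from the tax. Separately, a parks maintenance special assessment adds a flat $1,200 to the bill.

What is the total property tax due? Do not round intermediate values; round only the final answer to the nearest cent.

$35,209.42

Assessed value = $1,863,400 × 0.501 = $933,563.4
Taxable value = $933,563.4 − $91,000 = $842,563.4
City of Fairoaks: $842,563.4 × 0.00871 = $7,338.727214
Cedarvale County: $842,563.4 × 0.0089 = $7,498.81426
Community College District: $842,563.4 × 0.005 = $4,212.817
Northam USD: $842,563.4 × 0.0207 = $17,441.06238
Levies subtotal = $36,491.420854
After credit = $36,491.420854 − $2,482 = $34,009.420854
Total = $34,009.420854 + $1,200 = $35,209.420854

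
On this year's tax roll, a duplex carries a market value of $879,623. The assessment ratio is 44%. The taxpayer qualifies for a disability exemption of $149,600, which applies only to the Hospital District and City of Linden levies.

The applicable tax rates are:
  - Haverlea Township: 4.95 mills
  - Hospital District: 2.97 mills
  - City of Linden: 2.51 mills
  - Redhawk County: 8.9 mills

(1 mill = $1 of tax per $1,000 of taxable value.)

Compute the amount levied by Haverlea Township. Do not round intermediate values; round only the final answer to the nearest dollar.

$1,916

Assessed value = $879,623 × 0.44 = $387,034.12
Haverlea Township taxable value = $387,034.12 (exemption does not apply)
Haverlea Township levy = $387,034.12 × 0.00495 = $1,915.818894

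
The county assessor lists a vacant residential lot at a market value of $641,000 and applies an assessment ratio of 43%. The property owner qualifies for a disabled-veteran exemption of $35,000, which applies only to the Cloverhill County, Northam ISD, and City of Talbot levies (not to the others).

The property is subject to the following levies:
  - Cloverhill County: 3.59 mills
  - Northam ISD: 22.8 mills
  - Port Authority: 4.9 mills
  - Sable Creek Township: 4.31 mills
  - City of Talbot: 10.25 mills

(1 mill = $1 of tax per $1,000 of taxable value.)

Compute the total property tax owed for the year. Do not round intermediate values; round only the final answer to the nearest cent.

Assessed value = $641,000 × 0.43 = $275,630
Cloverhill County: ($275,630 − $35,000) × 0.00359 = $240,630 × 0.00359 = $863.8617
Northam ISD: ($275,630 − $35,000) × 0.0228 = $240,630 × 0.0228 = $5,486.364
Port Authority: $275,630 × 0.0049 = $1,350.587
Sable Creek Township: $275,630 × 0.00431 = $1,187.9653
City of Talbot: ($275,630 − $35,000) × 0.01025 = $240,630 × 0.01025 = $2,466.4575
Total = $11,355.2355

$11,355.24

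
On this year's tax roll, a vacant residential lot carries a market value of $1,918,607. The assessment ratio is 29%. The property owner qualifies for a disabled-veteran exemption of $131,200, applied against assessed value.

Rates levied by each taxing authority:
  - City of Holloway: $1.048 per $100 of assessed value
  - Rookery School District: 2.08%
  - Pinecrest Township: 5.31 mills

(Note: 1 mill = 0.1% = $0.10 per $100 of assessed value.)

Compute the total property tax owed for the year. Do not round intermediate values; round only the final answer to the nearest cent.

Assessed value = $1,918,607 × 0.29 = $556,396.03
Taxable value = $556,396.03 − $131,200 = $425,196.03
City of Holloway: $425,196.03 × 0.01048 = $4,456.0543944
Rookery School District: $425,196.03 × 0.0208 = $8,844.077424
Pinecrest Township: $425,196.03 × 0.00531 = $2,257.7909193
Total = $15,557.9227377

$15,557.92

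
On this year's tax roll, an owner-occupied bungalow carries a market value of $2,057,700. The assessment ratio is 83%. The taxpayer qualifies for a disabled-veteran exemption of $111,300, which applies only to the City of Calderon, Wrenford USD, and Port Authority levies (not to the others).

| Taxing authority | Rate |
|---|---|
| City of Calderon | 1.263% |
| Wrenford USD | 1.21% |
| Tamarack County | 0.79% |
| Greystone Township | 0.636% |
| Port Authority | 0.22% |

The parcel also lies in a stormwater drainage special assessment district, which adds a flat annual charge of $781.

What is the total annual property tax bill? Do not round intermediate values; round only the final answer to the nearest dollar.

Assessed value = $2,057,700 × 0.83 = $1,707,891
City of Calderon: ($1,707,891 − $111,300) × 0.01263 = $1,596,591 × 0.01263 = $20,164.94433
Wrenford USD: ($1,707,891 − $111,300) × 0.0121 = $1,596,591 × 0.0121 = $19,318.7511
Tamarack County: $1,707,891 × 0.0079 = $13,492.3389
Greystone Township: $1,707,891 × 0.00636 = $10,862.18676
Port Authority: ($1,707,891 − $111,300) × 0.0022 = $1,596,591 × 0.0022 = $3,512.5002
Levies subtotal = $67,350.72129
Total = $67,350.72129 + $781 = $68,131.72129

$68,132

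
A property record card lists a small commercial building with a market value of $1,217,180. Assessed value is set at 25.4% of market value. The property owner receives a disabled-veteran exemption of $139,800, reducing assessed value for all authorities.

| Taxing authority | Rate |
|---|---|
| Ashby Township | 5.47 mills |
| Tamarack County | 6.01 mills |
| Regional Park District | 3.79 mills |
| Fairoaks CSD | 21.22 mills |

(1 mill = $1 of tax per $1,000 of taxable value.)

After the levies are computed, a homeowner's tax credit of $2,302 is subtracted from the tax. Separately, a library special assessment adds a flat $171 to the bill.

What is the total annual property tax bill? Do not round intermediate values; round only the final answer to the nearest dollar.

Assessed value = $1,217,180 × 0.254 = $309,163.72
Taxable value = $309,163.72 − $139,800 = $169,363.72
Ashby Township: $169,363.72 × 0.00547 = $926.4195484
Tamarack County: $169,363.72 × 0.00601 = $1,017.8759572
Regional Park District: $169,363.72 × 0.00379 = $641.8884988
Fairoaks CSD: $169,363.72 × 0.02122 = $3,593.8981384
Levies subtotal = $6,180.0821428
After credit = $6,180.0821428 − $2,302 = $3,878.0821428
Total = $3,878.0821428 + $171 = $4,049.0821428

$4,049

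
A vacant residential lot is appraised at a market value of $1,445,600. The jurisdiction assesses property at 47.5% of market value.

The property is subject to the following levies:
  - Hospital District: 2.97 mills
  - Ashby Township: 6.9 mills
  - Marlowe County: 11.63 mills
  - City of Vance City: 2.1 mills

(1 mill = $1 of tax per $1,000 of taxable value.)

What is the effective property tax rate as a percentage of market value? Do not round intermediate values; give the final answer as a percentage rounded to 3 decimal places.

1.121%

Assessed value = $1,445,600 × 0.475 = $686,660
Hospital District: $686,660 × 0.00297 = $2,039.3802
Ashby Township: $686,660 × 0.0069 = $4,737.954
Marlowe County: $686,660 × 0.01163 = $7,985.8558
City of Vance City: $686,660 × 0.0021 = $1,441.986
Total tax = $16,205.176
Effective rate = $16,205.176 ÷ $1,445,600 = 1.121% of market value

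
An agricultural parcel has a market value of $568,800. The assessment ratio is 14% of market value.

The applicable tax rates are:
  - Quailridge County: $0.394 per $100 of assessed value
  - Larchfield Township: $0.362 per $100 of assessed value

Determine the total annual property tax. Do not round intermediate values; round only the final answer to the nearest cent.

$602.02

Assessed value = $568,800 × 0.14 = $79,632
Quailridge County: $79,632 × 0.00394 = $313.75008
Larchfield Township: $79,632 × 0.00362 = $288.26784
Total = $313.75008 + $288.26784 = $602.01792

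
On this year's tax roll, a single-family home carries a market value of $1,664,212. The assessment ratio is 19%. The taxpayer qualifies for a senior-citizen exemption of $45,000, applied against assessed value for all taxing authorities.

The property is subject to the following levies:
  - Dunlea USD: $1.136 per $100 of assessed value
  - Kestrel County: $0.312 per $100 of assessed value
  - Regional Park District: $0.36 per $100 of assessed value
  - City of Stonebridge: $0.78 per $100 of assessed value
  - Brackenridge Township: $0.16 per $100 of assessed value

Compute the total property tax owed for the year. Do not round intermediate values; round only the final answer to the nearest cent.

$7,452.58

Assessed value = $1,664,212 × 0.19 = $316,200.28
Taxable value = $316,200.28 − $45,000 = $271,200.28
Dunlea USD: $271,200.28 × 0.01136 = $3,080.8351808
Kestrel County: $271,200.28 × 0.00312 = $846.1448736
Regional Park District: $271,200.28 × 0.0036 = $976.321008
City of Stonebridge: $271,200.28 × 0.0078 = $2,115.362184
Brackenridge Township: $271,200.28 × 0.0016 = $433.920448
Total = $3,080.8351808 + $846.1448736 + $976.321008 + $2,115.362184 + $433.920448 = $7,452.5836944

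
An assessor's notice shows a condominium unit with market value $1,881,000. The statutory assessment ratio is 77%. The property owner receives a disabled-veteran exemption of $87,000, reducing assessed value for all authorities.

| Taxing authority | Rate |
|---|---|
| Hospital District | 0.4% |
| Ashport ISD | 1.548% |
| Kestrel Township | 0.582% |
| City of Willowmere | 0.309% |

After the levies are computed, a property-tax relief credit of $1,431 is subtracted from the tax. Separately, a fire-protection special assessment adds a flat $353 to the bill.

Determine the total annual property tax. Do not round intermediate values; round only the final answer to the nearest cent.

Assessed value = $1,881,000 × 0.77 = $1,448,370
Taxable value = $1,448,370 − $87,000 = $1,361,370
Hospital District: $1,361,370 × 0.004 = $5,445.48
Ashport ISD: $1,361,370 × 0.01548 = $21,074.0076
Kestrel Township: $1,361,370 × 0.00582 = $7,923.1734
City of Willowmere: $1,361,370 × 0.00309 = $4,206.6333
Levies subtotal = $38,649.2943
After credit = $38,649.2943 − $1,431 = $37,218.2943
Total = $37,218.2943 + $353 = $37,571.2943

$37,571.29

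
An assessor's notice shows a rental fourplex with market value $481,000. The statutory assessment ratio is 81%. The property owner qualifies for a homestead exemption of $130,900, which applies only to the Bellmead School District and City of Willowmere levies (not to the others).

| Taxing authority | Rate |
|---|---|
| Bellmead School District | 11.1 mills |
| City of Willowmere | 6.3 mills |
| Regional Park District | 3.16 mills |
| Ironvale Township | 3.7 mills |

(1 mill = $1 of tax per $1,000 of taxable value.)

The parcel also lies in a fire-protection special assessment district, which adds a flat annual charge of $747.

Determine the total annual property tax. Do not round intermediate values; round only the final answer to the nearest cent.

$7,921.28

Assessed value = $481,000 × 0.81 = $389,610
Bellmead School District: ($389,610 − $130,900) × 0.0111 = $258,710 × 0.0111 = $2,871.681
City of Willowmere: ($389,610 − $130,900) × 0.0063 = $258,710 × 0.0063 = $1,629.873
Regional Park District: $389,610 × 0.00316 = $1,231.1676
Ironvale Township: $389,610 × 0.0037 = $1,441.557
Levies subtotal = $7,174.2786
Total = $7,174.2786 + $747 = $7,921.2786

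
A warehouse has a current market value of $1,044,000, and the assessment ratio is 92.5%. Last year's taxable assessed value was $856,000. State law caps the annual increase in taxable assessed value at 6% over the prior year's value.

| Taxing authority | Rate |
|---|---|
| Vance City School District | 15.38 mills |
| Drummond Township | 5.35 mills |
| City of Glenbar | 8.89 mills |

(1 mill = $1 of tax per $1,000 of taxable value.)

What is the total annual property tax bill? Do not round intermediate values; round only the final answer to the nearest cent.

$26,876.00

Uncapped assessed value = $1,044,000 × 0.925 = $965,700
Cap limit = $856,000 × 1.06 = $907,360
Taxable assessed value = min($965,700, $907,360) = $907,360 (cap binds)
Vance City School District: $907,360 × 0.01538 = $13,955.1968
Drummond Township: $907,360 × 0.00535 = $4,854.376
City of Glenbar: $907,360 × 0.00889 = $8,066.4304
Total = $26,876.0032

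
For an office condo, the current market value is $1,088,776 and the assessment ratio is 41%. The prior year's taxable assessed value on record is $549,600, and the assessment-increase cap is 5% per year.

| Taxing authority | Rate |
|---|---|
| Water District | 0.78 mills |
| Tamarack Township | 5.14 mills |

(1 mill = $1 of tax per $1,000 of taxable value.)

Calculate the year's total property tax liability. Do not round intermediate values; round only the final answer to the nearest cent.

$2,642.68

Uncapped assessed value = $1,088,776 × 0.41 = $446,398.16
Cap limit = $549,600 × 1.05 = $577,080
Taxable assessed value = min($446,398.16, $577,080) = $446,398.16 (cap does not bind)
Water District: $446,398.16 × 0.00078 = $348.1905648
Tamarack Township: $446,398.16 × 0.00514 = $2,294.4865424
Total = $2,642.6771072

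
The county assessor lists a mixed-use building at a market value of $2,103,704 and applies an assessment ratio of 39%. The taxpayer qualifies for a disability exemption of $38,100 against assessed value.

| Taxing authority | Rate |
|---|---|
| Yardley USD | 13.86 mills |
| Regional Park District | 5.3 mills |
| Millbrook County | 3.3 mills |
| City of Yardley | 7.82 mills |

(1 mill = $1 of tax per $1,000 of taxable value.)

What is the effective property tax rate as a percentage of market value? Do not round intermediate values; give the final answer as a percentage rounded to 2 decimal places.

Assessed value = $2,103,704 × 0.39 = $820,444.56
Taxable value = $820,444.56 − $38,100 = $782,344.56
Yardley USD: $782,344.56 × 0.01386 = $10,843.2956016
Regional Park District: $782,344.56 × 0.0053 = $4,146.426168
Millbrook County: $782,344.56 × 0.0033 = $2,581.737048
City of Yardley: $782,344.56 × 0.00782 = $6,117.9344592
Total tax = $23,689.3932768
Effective rate = $23,689.3932768 ÷ $2,103,704 = 1.13% of market value

1.13%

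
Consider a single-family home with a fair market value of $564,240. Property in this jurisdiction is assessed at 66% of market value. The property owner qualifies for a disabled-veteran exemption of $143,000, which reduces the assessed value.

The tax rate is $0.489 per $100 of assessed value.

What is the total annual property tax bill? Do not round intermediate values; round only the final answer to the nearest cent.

Assessed value = $564,240 × 0.66 = $372,398.4
Taxable value = $372,398.4 − $143,000 = $229,398.4
Tax = $229,398.4 × 0.00489 = $1,121.758176

$1,121.76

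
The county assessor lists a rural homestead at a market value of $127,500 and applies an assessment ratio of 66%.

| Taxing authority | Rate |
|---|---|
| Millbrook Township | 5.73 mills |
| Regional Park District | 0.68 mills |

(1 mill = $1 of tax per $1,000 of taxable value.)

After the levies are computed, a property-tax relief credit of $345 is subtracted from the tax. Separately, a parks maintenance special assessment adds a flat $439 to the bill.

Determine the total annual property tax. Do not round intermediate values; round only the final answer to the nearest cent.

$633.40

Assessed value = $127,500 × 0.66 = $84,150
Millbrook Township: $84,150 × 0.00573 = $482.1795
Regional Park District: $84,150 × 0.00068 = $57.222
Levies subtotal = $539.4015
After credit = $539.4015 − $345 = $194.4015
Total = $194.4015 + $439 = $633.4015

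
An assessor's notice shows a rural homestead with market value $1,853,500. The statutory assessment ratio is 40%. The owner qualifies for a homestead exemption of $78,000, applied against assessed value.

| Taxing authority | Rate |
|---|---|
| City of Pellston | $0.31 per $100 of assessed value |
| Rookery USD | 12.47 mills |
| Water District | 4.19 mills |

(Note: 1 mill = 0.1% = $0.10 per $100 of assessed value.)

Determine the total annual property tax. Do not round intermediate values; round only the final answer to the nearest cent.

$13,108.78

Assessed value = $1,853,500 × 0.4 = $741,400
Taxable value = $741,400 − $78,000 = $663,400
City of Pellston: $663,400 × 0.0031 = $2,056.54
Rookery USD: $663,400 × 0.01247 = $8,272.598
Water District: $663,400 × 0.00419 = $2,779.646
Total = $13,108.784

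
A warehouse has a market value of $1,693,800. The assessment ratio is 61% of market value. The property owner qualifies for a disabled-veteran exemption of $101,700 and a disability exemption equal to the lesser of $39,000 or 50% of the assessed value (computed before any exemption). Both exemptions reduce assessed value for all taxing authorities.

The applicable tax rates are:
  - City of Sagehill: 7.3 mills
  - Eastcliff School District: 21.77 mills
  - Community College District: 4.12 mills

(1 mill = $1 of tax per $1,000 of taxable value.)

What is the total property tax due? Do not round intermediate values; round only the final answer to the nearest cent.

Assessed value = $1,693,800 × 0.61 = $1,033,218
Disability exemption = min($39,000, 50% × $1,033,218) = min($39,000, $516,609) = $39,000 (dollar cap binds)
Taxable value = $1,033,218 − $101,700 − $39,000 = $892,518
City of Sagehill: $892,518 × 0.0073 = $6,515.3814
Eastcliff School District: $892,518 × 0.02177 = $19,430.11686
Community College District: $892,518 × 0.00412 = $3,677.17416
Total = $29,622.67242

$29,622.67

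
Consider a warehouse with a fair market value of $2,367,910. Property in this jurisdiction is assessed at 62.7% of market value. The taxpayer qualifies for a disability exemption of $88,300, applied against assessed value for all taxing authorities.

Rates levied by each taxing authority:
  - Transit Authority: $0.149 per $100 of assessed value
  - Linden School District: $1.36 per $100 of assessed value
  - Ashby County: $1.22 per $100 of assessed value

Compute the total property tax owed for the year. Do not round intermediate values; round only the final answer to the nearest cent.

$38,107.20

Assessed value = $2,367,910 × 0.627 = $1,484,679.57
Taxable value = $1,484,679.57 − $88,300 = $1,396,379.57
Transit Authority: $1,396,379.57 × 0.00149 = $2,080.6055593
Linden School District: $1,396,379.57 × 0.0136 = $18,990.762152
Ashby County: $1,396,379.57 × 0.0122 = $17,035.830754
Total = $2,080.6055593 + $18,990.762152 + $17,035.830754 = $38,107.1984653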